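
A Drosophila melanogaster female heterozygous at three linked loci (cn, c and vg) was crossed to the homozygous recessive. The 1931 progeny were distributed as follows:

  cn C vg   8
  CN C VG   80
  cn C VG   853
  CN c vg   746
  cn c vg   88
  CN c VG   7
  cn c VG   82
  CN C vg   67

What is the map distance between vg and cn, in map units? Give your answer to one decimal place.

9.5 map units

The two most frequent reciprocal classes, cn C VG and CN c vg, are the parental types, so the F1 was cn C VG / CN c vg.
The two rarest classes, cn C vg and CN c VG, are the double crossovers. Comparing them with the parentals, only the vg allele has switched, so vg is the middle locus and the order is c – vg – cn.
Crossovers in the vg–cn interval produce the single-crossover classes CN C VG and cn c vg (80 + 88 = 168) plus the double crossovers (15).
RF(vg–cn) = (168 + 15) / 1931 = 183/1931 = 0.0948 → 9.5 map units.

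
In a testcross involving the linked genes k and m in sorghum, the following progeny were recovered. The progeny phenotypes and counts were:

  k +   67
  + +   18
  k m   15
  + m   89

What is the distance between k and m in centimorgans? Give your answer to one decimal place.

The two most frequent classes, + m (89) and k + (67), are the parental types, so the F1 was + m / k +.
The recombinant classes are + + and k m: 18 + 15 = 33.
Recombination frequency = 33/189 = 0.1746 ≈ 17.5%, i.e. 17.5 centimorgans.

17.5 centimorgans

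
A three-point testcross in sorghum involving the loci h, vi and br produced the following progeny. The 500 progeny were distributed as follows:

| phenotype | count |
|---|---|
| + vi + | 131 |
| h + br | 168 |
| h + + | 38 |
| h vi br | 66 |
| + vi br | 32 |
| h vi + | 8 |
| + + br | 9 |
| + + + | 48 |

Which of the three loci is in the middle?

h

The two most frequent reciprocal classes, + vi + and h + br, are the parental types, so the F1 was + vi + / h + br.
The two rarest classes, h vi + and + + br, are the double crossovers. Comparing them with the parentals, only the h allele has switched, so h is the middle locus and the order is br – h – vi.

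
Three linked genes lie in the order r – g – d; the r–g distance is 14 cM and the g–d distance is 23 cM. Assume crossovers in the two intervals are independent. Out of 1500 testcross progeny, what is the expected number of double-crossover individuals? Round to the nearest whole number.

Map distances give recombination frequencies of 0.140 and 0.230 for the two intervals.
With no interference, expected double-crossover frequency = 0.140 × 0.230 = 0.03220.
Expected number = 0.03220 × 1500 = 48.30 ≈ 48.

48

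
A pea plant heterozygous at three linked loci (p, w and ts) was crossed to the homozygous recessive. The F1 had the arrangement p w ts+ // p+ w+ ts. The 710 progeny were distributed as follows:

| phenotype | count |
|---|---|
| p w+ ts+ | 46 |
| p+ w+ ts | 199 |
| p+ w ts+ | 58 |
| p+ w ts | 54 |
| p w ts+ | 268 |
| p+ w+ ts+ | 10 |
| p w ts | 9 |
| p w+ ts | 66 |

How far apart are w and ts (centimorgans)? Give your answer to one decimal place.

The two rarest classes, p w ts and p+ w+ ts+, are the double crossovers. Comparing them with the parentals, only the ts allele has switched, so ts is the middle locus and the order is w – ts – p.
Crossovers in the w–ts interval produce the single-crossover classes p w+ ts+ and p+ w ts (46 + 54 = 100) plus the double crossovers (19).
RF(w–ts) = (100 + 19) / 710 = 119/710 = 0.1676 → 16.8 centimorgans.

16.8 centimorgans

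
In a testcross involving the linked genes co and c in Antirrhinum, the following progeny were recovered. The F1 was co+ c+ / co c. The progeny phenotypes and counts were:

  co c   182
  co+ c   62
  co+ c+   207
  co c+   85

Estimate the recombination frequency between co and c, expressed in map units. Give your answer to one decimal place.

27.4 map units

The recombinant classes are co+ c and co c+: 62 + 85 = 147.
Recombination frequency = 147/536 = 0.2743 ≈ 27.4%, i.e. 27.4 map units.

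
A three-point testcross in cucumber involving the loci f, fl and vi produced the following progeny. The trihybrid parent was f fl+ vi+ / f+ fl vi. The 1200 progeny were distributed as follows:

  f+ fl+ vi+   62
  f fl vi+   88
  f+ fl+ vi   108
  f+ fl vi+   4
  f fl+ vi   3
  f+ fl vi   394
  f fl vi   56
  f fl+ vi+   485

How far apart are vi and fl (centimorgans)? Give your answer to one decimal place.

16.9 centimorgans

The two rarest classes, f fl+ vi and f+ fl vi+, are the double crossovers. Comparing them with the parentals, only the vi allele has switched, so vi is the middle locus and the order is f – vi – fl.
Crossovers in the vi–fl interval produce the single-crossover classes f fl vi+ and f+ fl+ vi (88 + 108 = 196) plus the double crossovers (7).
RF(vi–fl) = (196 + 7) / 1200 = 203/1200 = 0.1692 → 16.9 centimorgans.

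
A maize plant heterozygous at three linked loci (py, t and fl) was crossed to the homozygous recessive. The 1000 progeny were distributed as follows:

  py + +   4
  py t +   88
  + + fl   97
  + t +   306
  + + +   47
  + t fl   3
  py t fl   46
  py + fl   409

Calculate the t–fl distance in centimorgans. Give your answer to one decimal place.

10.0 centimorgans

The two most frequent reciprocal classes, py + fl and + t +, are the parental types, so the F1 was py + fl / + t +.
The two rarest classes, py + + and + t fl, are the double crossovers. Comparing them with the parentals, only the fl allele has switched, so fl is the middle locus and the order is py – fl – t.
Crossovers in the fl–t interval produce the single-crossover classes py t fl and + + + (46 + 47 = 93) plus the double crossovers (7).
RF(fl–t) = (93 + 7) / 1000 = 100/1000 = 0.1000 → 10.0 centimorgans.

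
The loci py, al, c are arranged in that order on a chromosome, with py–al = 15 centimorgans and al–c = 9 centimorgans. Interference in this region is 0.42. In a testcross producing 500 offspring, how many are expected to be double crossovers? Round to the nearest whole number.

Map distances give recombination frequencies of 0.150 and 0.090 for the two intervals.
With interference 0.42 (so coincidence = 0.58), expected double-crossover frequency = 0.150 × 0.090 × 0.58 = 0.00783.
Expected number = 0.00783 × 500 = 3.92 ≈ 4.

4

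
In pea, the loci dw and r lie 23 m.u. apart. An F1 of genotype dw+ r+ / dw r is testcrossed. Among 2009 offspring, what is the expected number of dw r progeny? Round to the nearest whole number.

A map distance of 23 m.u. corresponds to a recombination frequency of 0.230.
The F1 is dw+ r+ / dw r, so dw r is a parental gamete class with expected frequency (1 − r)/2 = 0.770/2 = 0.3850.
Expected number = 0.3850 × 2009 = 773.47 ≈ 773.

773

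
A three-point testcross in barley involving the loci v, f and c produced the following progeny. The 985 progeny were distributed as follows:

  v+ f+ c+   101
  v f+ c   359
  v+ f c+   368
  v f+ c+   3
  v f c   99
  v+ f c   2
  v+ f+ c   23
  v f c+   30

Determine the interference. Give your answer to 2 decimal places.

The two most frequent reciprocal classes, v+ f c+ and v f+ c, are the parental types, so the F1 was v+ f c+ / v f+ c.
The two rarest classes, v+ f c and v f+ c+, are the double crossovers. Comparing them with the parentals, only the c allele has switched, so c is the middle locus and the order is v – c – f.
v–c: (53 + 5)/985 = 0.0589; c–f: (200 + 5)/985 = 0.2081.
Expected DCO frequency = 0.0589 × 0.2081 ≈ 0.01226; observed = 5/985 ≈ 0.00508.
Coefficient of coincidence = 0.00508/0.01226 ≈ 0.41; interference = 1 − 0.41 = 0.59.

0.59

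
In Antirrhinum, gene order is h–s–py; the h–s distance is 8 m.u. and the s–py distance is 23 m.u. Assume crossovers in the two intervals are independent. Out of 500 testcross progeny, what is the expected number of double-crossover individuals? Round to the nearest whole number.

9

Map distances give recombination frequencies of 0.080 and 0.230 for the two intervals.
With no interference, expected double-crossover frequency = 0.080 × 0.230 = 0.01840.
Expected number = 0.01840 × 500 = 9.20 ≈ 9.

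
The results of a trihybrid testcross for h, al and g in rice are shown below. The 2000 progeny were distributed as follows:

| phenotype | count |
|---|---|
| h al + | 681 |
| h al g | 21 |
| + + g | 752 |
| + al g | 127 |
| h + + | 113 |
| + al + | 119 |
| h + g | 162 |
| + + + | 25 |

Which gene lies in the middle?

g

The two most frequent reciprocal classes, + + g and h al +, are the parental types, so the F1 was + + g / h al +.
The two rarest classes, + + + and h al g, are the double crossovers. Comparing them with the parentals, only the g allele has switched, so g is the middle locus and the order is h – g – al.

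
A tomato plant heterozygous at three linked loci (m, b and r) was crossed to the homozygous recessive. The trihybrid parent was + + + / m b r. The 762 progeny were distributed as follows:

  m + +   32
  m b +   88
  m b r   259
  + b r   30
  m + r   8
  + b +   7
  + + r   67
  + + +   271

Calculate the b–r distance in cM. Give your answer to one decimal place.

The two rarest classes, + b + and m + r, are the double crossovers. Comparing them with the parentals, only the b allele has switched, so b is the middle locus and the order is m – b – r.
Crossovers in the b–r interval produce the single-crossover classes + + r and m b + (67 + 88 = 155) plus the double crossovers (15).
RF(b–r) = (155 + 15) / 762 = 170/762 = 0.2231 → 22.3 cM.

22.3 cM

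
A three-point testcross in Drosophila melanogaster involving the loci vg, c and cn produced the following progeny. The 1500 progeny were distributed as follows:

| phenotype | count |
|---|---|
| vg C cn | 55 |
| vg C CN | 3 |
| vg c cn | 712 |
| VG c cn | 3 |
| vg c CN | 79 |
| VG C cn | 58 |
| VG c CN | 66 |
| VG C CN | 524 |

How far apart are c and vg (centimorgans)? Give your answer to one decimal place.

The two most frequent reciprocal classes, vg c cn and VG C CN, are the parental types, so the F1 was vg c cn / VG C CN.
The two rarest classes, VG c cn and vg C CN, are the double crossovers. Comparing them with the parentals, only the vg allele has switched, so vg is the middle locus and the order is c – vg – cn.
Crossovers in the c–vg interval produce the single-crossover classes vg C cn and VG c CN (55 + 66 = 121) plus the double crossovers (6).
RF(c–vg) = (121 + 6) / 1500 = 127/1500 = 0.0847 → 8.5 centimorgans.

8.5 centimorgans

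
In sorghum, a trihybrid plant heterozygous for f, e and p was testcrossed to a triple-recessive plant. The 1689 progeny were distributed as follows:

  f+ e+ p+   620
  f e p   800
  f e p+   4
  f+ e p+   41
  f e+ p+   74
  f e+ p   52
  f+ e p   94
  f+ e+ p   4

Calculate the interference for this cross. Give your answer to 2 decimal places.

0.24

The two most frequent reciprocal classes, f+ e+ p+ and f e p, are the parental types, so the F1 was f+ e+ p+ / f e p.
The two rarest classes, f+ e+ p and f e p+, are the double crossovers. Comparing them with the parentals, only the p allele has switched, so p is the middle locus and the order is f – p – e.
f–p: (168 + 8)/1689 = 0.1042; p–e: (93 + 8)/1689 = 0.0598.
Expected DCO frequency = 0.1042 × 0.0598 ≈ 0.00623; observed = 8/1689 ≈ 0.00474.
Coefficient of coincidence = 0.00474/0.00623 ≈ 0.76; interference = 1 − 0.76 = 0.24.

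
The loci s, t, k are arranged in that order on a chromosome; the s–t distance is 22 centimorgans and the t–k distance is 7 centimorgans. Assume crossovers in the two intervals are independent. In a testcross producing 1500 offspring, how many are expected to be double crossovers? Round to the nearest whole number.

23

Map distances give recombination frequencies of 0.220 and 0.070 for the two intervals.
With no interference, expected double-crossover frequency = 0.220 × 0.070 = 0.01540.
Expected number = 0.01540 × 1500 = 23.10 ≈ 23.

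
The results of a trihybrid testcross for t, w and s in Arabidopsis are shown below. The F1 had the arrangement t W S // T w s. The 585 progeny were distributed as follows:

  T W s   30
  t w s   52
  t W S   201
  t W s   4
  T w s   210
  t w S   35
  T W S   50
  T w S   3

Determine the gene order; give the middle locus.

s

The two rarest classes, t W s and T w S, are the double crossovers. Comparing them with the parentals, only the s allele has switched, so s is the middle locus and the order is t – s – w.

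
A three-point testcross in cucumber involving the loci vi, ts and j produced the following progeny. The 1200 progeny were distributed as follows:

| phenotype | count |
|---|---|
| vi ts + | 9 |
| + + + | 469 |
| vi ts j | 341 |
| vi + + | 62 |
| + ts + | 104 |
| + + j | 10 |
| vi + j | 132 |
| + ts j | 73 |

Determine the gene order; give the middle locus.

The two most frequent reciprocal classes, + + + and vi ts j, are the parental types, so the F1 was + + + / vi ts j.
The two rarest classes, + + j and vi ts +, are the double crossovers. Comparing them with the parentals, only the j allele has switched, so j is the middle locus and the order is ts – j – vi.

j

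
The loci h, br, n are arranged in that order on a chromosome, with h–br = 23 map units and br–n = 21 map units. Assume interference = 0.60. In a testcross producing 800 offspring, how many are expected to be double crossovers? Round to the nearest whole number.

Map distances give recombination frequencies of 0.230 and 0.210 for the two intervals.
With interference 0.60 (so coincidence = 0.40), expected double-crossover frequency = 0.230 × 0.210 × 0.40 = 0.01932.
Expected number = 0.01932 × 800 = 15.46 ≈ 15.

15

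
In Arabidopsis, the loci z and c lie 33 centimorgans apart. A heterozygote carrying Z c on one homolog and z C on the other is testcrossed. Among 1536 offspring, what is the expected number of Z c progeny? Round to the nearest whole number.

A map distance of 33 centimorgans corresponds to a recombination frequency of 0.330.
The F1 is Z c / z C, so Z c is a parental gamete class with expected frequency (1 − r)/2 = 0.670/2 = 0.3350.
Expected number = 0.3350 × 1536 = 514.56 ≈ 515.

515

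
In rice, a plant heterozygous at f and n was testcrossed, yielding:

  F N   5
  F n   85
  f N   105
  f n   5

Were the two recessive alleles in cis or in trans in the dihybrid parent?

The two most frequent classes are F n (85) and f N (105); these are the parental (non-recombinant) types.
So the F1 carried F n on one chromosome and f N on the other — the recessive alleles are on opposite chromosomes (trans / repulsion).

trans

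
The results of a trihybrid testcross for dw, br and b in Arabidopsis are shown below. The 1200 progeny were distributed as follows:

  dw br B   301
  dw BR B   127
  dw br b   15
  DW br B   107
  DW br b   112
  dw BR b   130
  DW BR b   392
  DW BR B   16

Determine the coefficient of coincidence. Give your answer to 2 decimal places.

0.51

The two most frequent reciprocal classes, DW BR b and dw br B, are the parental types, so the F1 was DW BR b / dw br B.
The two rarest classes, DW BR B and dw br b, are the double crossovers. Comparing them with the parentals, only the b allele has switched, so b is the middle locus and the order is br – b – dw.
br–b: (239 + 31)/1200 = 0.2250; b–dw: (237 + 31)/1200 = 0.2233.
Expected DCO frequency = 0.2250 × 0.2233 ≈ 0.05024; observed = 31/1200 ≈ 0.02583.
Coefficient of coincidence = 0.02583/0.05024 ≈ 0.51.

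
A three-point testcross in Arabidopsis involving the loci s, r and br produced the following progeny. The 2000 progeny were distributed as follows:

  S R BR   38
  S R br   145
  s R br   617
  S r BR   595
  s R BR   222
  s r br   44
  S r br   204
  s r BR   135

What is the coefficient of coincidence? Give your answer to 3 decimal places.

0.892

The two most frequent reciprocal classes, S r BR and s R br, are the parental types, so the F1 was S r BR / s R br.
The two rarest classes, S R BR and s r br, are the double crossovers. Comparing them with the parentals, only the r allele has switched, so r is the middle locus and the order is s – r – br.
s–r: (280 + 82)/2000 = 0.1810; r–br: (426 + 82)/2000 = 0.2540.
Expected DCO frequency = 0.1810 × 0.2540 ≈ 0.04597; observed = 82/2000 ≈ 0.04100.
Coefficient of coincidence = 0.04100/0.04597 ≈ 0.892.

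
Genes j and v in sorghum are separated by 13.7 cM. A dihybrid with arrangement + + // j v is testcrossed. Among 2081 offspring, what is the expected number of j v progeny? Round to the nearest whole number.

898

A map distance of 13.7 cM corresponds to a recombination frequency of 0.137.
The F1 is + + / j v, so j v is a parental gamete class with expected frequency (1 − r)/2 = 0.863/2 = 0.4315.
Expected number = 0.4315 × 2081 = 897.95 ≈ 898.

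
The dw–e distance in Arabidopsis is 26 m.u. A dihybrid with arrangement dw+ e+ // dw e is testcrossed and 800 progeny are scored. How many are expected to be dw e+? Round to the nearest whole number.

104

A map distance of 26 m.u. corresponds to a recombination frequency of 0.260.
The F1 is dw+ e+ / dw e, so dw e+ is a recombinant gamete class with expected frequency r/2 = 0.260/2 = 0.1300.
Expected number = 0.1300 × 800 = 104.00 ≈ 104.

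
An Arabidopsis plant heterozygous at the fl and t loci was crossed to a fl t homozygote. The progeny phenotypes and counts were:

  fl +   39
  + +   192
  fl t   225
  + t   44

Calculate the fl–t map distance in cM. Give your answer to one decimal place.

The two most frequent classes, + + (192) and fl t (225), are the parental types, so the F1 was + + / fl t.
The recombinant classes are + t and fl +: 44 + 39 = 83.
Recombination frequency = 83/500 = 0.1660 ≈ 16.6%, i.e. 16.6 cM.

16.6 cM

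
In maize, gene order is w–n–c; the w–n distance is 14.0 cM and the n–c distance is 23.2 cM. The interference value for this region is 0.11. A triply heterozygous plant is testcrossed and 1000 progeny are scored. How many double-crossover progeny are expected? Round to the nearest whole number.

29

Map distances give recombination frequencies of 0.140 and 0.232 for the two intervals.
With interference 0.11 (so coincidence = 0.89), expected double-crossover frequency = 0.140 × 0.232 × 0.89 = 0.02891.
Expected number = 0.02891 × 1000 = 28.91 ≈ 29.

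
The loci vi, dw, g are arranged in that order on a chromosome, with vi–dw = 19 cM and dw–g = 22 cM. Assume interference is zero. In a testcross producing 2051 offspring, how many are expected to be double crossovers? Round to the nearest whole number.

86

Map distances give recombination frequencies of 0.190 and 0.220 for the two intervals.
With no interference, expected double-crossover frequency = 0.190 × 0.220 = 0.04180.
Expected number = 0.04180 × 2051 = 85.73 ≈ 86.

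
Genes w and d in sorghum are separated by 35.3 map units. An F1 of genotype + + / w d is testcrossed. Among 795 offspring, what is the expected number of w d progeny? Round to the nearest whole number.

257

A map distance of 35.3 map units corresponds to a recombination frequency of 0.353.
The F1 is + + / w d, so w d is a parental gamete class with expected frequency (1 − r)/2 = 0.647/2 = 0.3235.
Expected number = 0.3235 × 795 = 257.18 ≈ 257.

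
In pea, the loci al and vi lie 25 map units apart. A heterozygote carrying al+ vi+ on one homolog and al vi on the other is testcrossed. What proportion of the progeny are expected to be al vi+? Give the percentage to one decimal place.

12.5%

A map distance of 25 map units corresponds to a recombination frequency of 0.250.
The F1 is al+ vi+ / al vi, so al vi+ is a recombinant gamete class with expected frequency r/2 = 0.250/2 = 0.1250.
That is 0.1250 = 12.5% of the progeny.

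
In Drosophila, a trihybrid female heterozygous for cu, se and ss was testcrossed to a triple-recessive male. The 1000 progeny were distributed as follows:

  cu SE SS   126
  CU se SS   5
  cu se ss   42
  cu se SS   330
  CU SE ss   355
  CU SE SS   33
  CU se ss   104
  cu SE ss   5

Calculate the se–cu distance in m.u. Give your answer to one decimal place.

The two most frequent reciprocal classes, CU SE ss and cu se SS, are the parental types, so the F1 was CU SE ss / cu se SS.
The two rarest classes, cu SE ss and CU se SS, are the double crossovers. Comparing them with the parentals, only the cu allele has switched, so cu is the middle locus and the order is ss – cu – se.
Crossovers in the cu–se interval produce the single-crossover classes CU se ss and cu SE SS (104 + 126 = 230) plus the double crossovers (10).
RF(cu–se) = (230 + 10) / 1000 = 240/1000 = 0.2400 → 24.0 m.u.

24.0 m.u.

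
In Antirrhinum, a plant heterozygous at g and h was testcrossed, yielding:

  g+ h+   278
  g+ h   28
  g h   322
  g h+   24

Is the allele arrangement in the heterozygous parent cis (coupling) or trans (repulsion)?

The two most frequent classes are g+ h+ (278) and g h (322); these are the parental (non-recombinant) types.
So the F1 carried g+ h+ on one chromosome and g h on the other — the recessive alleles are on the same chromosome (cis / coupling).

cis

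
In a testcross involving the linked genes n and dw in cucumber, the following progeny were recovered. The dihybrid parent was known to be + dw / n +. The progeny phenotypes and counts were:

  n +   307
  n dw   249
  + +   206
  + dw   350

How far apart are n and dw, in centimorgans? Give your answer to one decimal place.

The recombinant classes are + + and n dw: 206 + 249 = 455.
Recombination frequency = 455/1112 = 0.4092 ≈ 40.9%, i.e. 40.9 centimorgans.

40.9 centimorgans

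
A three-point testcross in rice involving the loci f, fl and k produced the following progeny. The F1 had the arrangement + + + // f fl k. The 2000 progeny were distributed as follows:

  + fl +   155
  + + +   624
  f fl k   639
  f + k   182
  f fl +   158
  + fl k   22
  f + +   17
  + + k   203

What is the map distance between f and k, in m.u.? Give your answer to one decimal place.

20.0 m.u.

The two rarest classes, f + + and + fl k, are the double crossovers. Comparing them with the parentals, only the f allele has switched, so f is the middle locus and the order is fl – f – k.
Crossovers in the f–k interval produce the single-crossover classes + + k and f fl + (203 + 158 = 361) plus the double crossovers (39).
RF(f–k) = (361 + 39) / 2000 = 400/2000 = 0.2000 → 20.0 m.u.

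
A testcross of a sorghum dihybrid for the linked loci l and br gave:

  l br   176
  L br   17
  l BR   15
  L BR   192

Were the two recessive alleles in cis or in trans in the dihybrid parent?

The two most frequent classes are L BR (192) and l br (176); these are the parental (non-recombinant) types.
So the F1 carried L BR on one chromosome and l br on the other — the recessive alleles are on the same chromosome (cis / coupling).

cis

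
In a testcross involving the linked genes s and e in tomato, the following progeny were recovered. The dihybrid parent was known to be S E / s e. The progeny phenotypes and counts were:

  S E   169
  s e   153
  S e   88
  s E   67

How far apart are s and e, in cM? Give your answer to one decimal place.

The recombinant classes are S e and s E: 88 + 67 = 155.
Recombination frequency = 155/477 = 0.3249 ≈ 32.5%, i.e. 32.5 cM.

32.5 cM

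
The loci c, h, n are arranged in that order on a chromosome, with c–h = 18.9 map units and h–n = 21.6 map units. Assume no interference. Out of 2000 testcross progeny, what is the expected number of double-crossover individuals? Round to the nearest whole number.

Map distances give recombination frequencies of 0.189 and 0.216 for the two intervals.
With no interference, expected double-crossover frequency = 0.189 × 0.216 = 0.04082.
Expected number = 0.04082 × 2000 = 81.65 ≈ 82.

82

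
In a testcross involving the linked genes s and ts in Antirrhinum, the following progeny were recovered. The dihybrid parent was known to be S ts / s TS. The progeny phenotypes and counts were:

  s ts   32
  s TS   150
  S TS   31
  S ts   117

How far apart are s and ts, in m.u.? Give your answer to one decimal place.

19.1 m.u.

The recombinant classes are S TS and s ts: 31 + 32 = 63.
Recombination frequency = 63/330 = 0.1909 ≈ 19.1%, i.e. 19.1 m.u.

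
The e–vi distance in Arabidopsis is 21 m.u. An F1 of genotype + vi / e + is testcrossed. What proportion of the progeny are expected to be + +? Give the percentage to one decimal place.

A map distance of 21 m.u. corresponds to a recombination frequency of 0.210.
The F1 is + vi / e +, so + + is a recombinant gamete class with expected frequency r/2 = 0.210/2 = 0.1050.
That is 0.1050 = 10.5% of the progeny.

10.5%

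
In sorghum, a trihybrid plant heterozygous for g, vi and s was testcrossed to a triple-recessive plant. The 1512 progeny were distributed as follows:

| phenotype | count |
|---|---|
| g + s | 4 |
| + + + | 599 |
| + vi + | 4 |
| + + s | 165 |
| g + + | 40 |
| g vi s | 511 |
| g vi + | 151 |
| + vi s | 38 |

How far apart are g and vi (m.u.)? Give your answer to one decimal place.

5.7 m.u.

The two most frequent reciprocal classes, + + + and g vi s, are the parental types, so the F1 was + + + / g vi s.
The two rarest classes, + vi + and g + s, are the double crossovers. Comparing them with the parentals, only the vi allele has switched, so vi is the middle locus and the order is s – vi – g.
Crossovers in the vi–g interval produce the single-crossover classes g + + and + vi s (40 + 38 = 78) plus the double crossovers (8).
RF(vi–g) = (78 + 8) / 1512 = 86/1512 = 0.0569 → 5.7 m.u.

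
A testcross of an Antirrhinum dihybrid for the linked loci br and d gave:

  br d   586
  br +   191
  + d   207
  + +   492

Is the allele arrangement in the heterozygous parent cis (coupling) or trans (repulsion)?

cis

The two most frequent classes are + + (492) and br d (586); these are the parental (non-recombinant) types.
So the F1 carried + + on one chromosome and br d on the other — the recessive alleles are on the same chromosome (cis / coupling).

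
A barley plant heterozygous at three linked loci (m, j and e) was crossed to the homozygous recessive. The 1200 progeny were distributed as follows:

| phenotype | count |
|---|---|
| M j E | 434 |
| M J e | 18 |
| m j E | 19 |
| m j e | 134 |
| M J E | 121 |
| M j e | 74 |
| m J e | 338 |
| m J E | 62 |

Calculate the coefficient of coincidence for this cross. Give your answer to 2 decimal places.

The two most frequent reciprocal classes, m J e and M j E, are the parental types, so the F1 was m J e / M j E.
The two rarest classes, M J e and m j E, are the double crossovers. Comparing them with the parentals, only the m allele has switched, so m is the middle locus and the order is j – m – e.
j–m: (255 + 37)/1200 = 0.2433; m–e: (136 + 37)/1200 = 0.1442.
Expected DCO frequency = 0.2433 × 0.1442 ≈ 0.03508; observed = 37/1200 ≈ 0.03083.
Coefficient of coincidence = 0.03083/0.03508 ≈ 0.88.

0.88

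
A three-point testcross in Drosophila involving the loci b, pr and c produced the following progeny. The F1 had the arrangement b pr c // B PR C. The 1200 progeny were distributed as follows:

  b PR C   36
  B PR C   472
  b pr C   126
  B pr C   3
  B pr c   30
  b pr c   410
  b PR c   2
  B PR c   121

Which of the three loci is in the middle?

The two rarest classes, b PR c and B pr C, are the double crossovers. Comparing them with the parentals, only the pr allele has switched, so pr is the middle locus and the order is b – pr – c.

pr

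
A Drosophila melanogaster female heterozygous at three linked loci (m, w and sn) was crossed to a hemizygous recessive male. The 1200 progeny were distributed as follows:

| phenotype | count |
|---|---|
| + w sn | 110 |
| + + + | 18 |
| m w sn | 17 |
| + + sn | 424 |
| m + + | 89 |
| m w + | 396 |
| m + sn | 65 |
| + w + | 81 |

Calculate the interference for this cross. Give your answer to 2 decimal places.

0.01

The two most frequent reciprocal classes, + + sn and m w +, are the parental types, so the F1 was + + sn / m w +.
The two rarest classes, + + + and m w sn, are the double crossovers. Comparing them with the parentals, only the sn allele has switched, so sn is the middle locus and the order is m – sn – w.
m–sn: (146 + 35)/1200 = 0.1508; sn–w: (199 + 35)/1200 = 0.1950.
Expected DCO frequency = 0.1508 × 0.1950 ≈ 0.02941; observed = 35/1200 ≈ 0.02917.
Coefficient of coincidence = 0.02917/0.02941 ≈ 0.99; interference = 1 − 0.99 = 0.01.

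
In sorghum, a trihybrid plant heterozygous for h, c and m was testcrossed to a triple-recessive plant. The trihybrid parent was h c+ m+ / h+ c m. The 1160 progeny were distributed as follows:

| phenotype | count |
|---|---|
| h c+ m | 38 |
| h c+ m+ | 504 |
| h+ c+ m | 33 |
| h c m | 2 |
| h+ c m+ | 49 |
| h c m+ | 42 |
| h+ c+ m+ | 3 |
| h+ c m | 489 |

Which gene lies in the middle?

h

The two rarest classes, h+ c+ m+ and h c m, are the double crossovers. Comparing them with the parentals, only the h allele has switched, so h is the middle locus and the order is m – h – c.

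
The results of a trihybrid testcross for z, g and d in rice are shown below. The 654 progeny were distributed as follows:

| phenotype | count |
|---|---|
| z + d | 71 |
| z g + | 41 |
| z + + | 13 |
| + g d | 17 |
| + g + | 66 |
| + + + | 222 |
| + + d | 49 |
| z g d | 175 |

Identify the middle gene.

z

The two most frequent reciprocal classes, z g d and + + +, are the parental types, so the F1 was z g d / + + +.
The two rarest classes, + g d and z + +, are the double crossovers. Comparing them with the parentals, only the z allele has switched, so z is the middle locus and the order is g – z – d.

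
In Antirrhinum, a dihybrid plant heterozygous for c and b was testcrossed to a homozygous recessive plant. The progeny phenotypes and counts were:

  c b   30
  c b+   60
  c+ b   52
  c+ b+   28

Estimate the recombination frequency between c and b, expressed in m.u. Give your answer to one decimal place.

The two most frequent classes, c+ b (52) and c b+ (60), are the parental types, so the F1 was c+ b / c b+.
The recombinant classes are c+ b+ and c b: 28 + 30 = 58.
Recombination frequency = 58/170 = 0.3412 ≈ 34.1%, i.e. 34.1 m.u.

34.1 m.u.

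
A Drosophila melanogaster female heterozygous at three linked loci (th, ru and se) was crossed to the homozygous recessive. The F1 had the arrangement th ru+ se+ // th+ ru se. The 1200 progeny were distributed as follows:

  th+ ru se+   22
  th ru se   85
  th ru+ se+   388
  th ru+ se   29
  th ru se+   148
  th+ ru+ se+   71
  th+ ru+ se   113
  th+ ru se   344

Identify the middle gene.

The two rarest classes, th ru+ se and th+ ru se+, are the double crossovers. Comparing them with the parentals, only the se allele has switched, so se is the middle locus and the order is th – se – ru.

se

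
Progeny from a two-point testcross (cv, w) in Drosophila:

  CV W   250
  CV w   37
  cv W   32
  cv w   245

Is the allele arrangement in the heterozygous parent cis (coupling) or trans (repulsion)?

The two most frequent classes are CV W (250) and cv w (245); these are the parental (non-recombinant) types.
So the F1 carried CV W on one chromosome and cv w on the other — the recessive alleles are on the same chromosome (cis / coupling).

cis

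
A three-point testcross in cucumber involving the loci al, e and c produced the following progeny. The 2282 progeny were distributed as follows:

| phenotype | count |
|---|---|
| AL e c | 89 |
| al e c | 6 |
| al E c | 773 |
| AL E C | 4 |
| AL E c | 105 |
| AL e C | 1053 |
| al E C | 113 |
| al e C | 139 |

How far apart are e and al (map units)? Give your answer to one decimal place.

The two most frequent reciprocal classes, al E c and AL e C, are the parental types, so the F1 was al E c / AL e C.
The two rarest classes, al e c and AL E C, are the double crossovers. Comparing them with the parentals, only the e allele has switched, so e is the middle locus and the order is c – e – al.
Crossovers in the e–al interval produce the single-crossover classes AL E c and al e C (105 + 139 = 244) plus the double crossovers (10).
RF(e–al) = (244 + 10) / 2282 = 254/2282 = 0.1113 → 11.1 map units.

11.1 map units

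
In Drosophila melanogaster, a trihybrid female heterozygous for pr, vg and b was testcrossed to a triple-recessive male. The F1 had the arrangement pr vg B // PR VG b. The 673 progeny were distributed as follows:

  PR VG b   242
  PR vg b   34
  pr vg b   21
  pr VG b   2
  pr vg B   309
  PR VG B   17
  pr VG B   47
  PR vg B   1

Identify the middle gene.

The two rarest classes, PR vg B and pr VG b, are the double crossovers. Comparing them with the parentals, only the pr allele has switched, so pr is the middle locus and the order is vg – pr – b.

pr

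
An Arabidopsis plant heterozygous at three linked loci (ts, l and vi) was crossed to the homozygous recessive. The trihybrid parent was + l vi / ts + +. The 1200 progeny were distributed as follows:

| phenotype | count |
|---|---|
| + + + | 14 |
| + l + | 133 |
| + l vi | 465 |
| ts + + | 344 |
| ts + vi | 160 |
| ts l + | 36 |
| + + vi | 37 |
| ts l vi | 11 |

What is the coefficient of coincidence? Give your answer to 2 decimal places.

0.96

The two rarest classes, ts l vi and + + +, are the double crossovers. Comparing them with the parentals, only the ts allele has switched, so ts is the middle locus and the order is l – ts – vi.
l–ts: (73 + 25)/1200 = 0.0817; ts–vi: (293 + 25)/1200 = 0.2650.
Expected DCO frequency = 0.0817 × 0.2650 ≈ 0.02165; observed = 25/1200 ≈ 0.02083.
Coefficient of coincidence = 0.02083/0.02165 ≈ 0.96.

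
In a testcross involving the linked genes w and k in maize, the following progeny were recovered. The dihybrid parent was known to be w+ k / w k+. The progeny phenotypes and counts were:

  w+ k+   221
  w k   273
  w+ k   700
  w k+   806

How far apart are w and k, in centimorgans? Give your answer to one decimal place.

24.7 centimorgans

The recombinant classes are w+ k+ and w k: 221 + 273 = 494.
Recombination frequency = 494/2000 = 0.2470 ≈ 24.7%, i.e. 24.7 centimorgans.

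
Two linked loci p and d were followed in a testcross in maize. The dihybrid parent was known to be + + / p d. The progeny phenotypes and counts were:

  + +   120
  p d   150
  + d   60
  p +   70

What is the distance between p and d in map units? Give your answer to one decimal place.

The recombinant classes are + d and p +: 60 + 70 = 130.
Recombination frequency = 130/400 = 0.3250 ≈ 32.5%, i.e. 32.5 map units.

32.5 map units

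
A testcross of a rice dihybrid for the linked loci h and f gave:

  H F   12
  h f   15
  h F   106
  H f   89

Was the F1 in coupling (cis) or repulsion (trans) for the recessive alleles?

The two most frequent classes are H f (89) and h F (106); these are the parental (non-recombinant) types.
So the F1 carried H f on one chromosome and h F on the other — the recessive alleles are on opposite chromosomes (trans / repulsion).

trans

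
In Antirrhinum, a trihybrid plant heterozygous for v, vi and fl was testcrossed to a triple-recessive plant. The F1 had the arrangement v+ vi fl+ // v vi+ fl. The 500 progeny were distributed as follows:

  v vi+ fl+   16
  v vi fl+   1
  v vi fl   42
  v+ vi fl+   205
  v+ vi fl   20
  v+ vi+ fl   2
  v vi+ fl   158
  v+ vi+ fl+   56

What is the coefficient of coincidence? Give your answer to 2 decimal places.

The two rarest classes, v vi fl+ and v+ vi+ fl, are the double crossovers. Comparing them with the parentals, only the v allele has switched, so v is the middle locus and the order is fl – v – vi.
fl–v: (36 + 3)/500 = 0.0780; v–vi: (98 + 3)/500 = 0.2020.
Expected DCO frequency = 0.0780 × 0.2020 ≈ 0.01576; observed = 3/500 ≈ 0.00600.
Coefficient of coincidence = 0.00600/0.01576 ≈ 0.38.

0.38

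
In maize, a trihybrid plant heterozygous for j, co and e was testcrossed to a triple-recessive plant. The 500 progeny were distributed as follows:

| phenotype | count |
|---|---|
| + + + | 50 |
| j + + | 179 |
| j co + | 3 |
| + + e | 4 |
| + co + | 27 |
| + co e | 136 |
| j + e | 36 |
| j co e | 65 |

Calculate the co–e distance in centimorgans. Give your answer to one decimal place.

14.0 centimorgans

The two most frequent reciprocal classes, + co e and j + +, are the parental types, so the F1 was + co e / j + +.
The two rarest classes, + + e and j co +, are the double crossovers. Comparing them with the parentals, only the co allele has switched, so co is the middle locus and the order is e – co – j.
Crossovers in the e–co interval produce the single-crossover classes + co + and j + e (27 + 36 = 63) plus the double crossovers (7).
RF(e–co) = (63 + 7) / 500 = 70/500 = 0.1400 → 14.0 centimorgans.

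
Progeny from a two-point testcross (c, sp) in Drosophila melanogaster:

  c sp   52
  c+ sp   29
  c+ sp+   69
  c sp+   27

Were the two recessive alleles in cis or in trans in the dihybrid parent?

cis

The two most frequent classes are c+ sp+ (69) and c sp (52); these are the parental (non-recombinant) types.
So the F1 carried c+ sp+ on one chromosome and c sp on the other — the recessive alleles are on the same chromosome (cis / coupling).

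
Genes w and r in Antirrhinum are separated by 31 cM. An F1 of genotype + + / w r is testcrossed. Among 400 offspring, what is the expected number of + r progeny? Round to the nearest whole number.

62

A map distance of 31 cM corresponds to a recombination frequency of 0.310.
The F1 is + + / w r, so + r is a recombinant gamete class with expected frequency r/2 = 0.310/2 = 0.1550.
Expected number = 0.1550 × 400 = 62.00 ≈ 62.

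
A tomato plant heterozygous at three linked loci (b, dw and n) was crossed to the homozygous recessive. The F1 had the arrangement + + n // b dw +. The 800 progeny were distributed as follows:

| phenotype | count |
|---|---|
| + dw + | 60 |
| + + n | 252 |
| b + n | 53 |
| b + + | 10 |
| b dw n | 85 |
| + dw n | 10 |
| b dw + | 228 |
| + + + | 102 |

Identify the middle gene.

The two rarest classes, + dw n and b + +, are the double crossovers. Comparing them with the parentals, only the dw allele has switched, so dw is the middle locus and the order is b – dw – n.

dw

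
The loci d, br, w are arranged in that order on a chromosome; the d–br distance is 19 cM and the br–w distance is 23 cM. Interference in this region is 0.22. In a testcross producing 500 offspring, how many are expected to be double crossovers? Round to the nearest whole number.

17

Map distances give recombination frequencies of 0.190 and 0.230 for the two intervals.
With interference 0.22 (so coincidence = 0.78), expected double-crossover frequency = 0.190 × 0.230 × 0.78 = 0.03409.
Expected number = 0.03409 × 500 = 17.04 ≈ 17.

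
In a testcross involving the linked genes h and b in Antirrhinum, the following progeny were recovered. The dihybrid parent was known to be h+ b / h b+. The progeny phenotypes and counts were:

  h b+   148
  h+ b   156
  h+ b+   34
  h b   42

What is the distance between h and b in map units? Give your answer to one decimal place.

20.0 map units

The recombinant classes are h+ b+ and h b: 34 + 42 = 76.
Recombination frequency = 76/380 = 0.2000 ≈ 20.0%, i.e. 20.0 map units.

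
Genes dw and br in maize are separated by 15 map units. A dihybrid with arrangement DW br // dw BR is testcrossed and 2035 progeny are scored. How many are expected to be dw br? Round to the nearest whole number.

153

A map distance of 15 map units corresponds to a recombination frequency of 0.150.
The F1 is DW br / dw BR, so dw br is a recombinant gamete class with expected frequency r/2 = 0.150/2 = 0.0750.
Expected number = 0.0750 × 2035 = 152.62 ≈ 153.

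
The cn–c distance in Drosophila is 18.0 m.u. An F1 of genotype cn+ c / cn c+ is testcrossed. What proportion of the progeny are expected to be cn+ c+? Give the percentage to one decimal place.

A map distance of 18.0 m.u. corresponds to a recombination frequency of 0.180.
The F1 is cn+ c / cn c+, so cn+ c+ is a recombinant gamete class with expected frequency r/2 = 0.180/2 = 0.0900.
That is 0.0900 = 9.0% of the progeny.

9.0%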